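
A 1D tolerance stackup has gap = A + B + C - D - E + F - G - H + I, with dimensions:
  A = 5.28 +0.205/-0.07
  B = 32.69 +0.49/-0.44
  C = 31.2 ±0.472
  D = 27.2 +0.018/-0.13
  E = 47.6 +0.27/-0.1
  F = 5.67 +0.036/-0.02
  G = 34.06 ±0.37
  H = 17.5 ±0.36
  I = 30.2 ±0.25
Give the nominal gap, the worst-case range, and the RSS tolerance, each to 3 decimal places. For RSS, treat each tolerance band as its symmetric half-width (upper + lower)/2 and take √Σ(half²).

nominal=-21.320 wc=[-23.590,-18.907] rss=0.910

Stack each dimension's contribution:
  +A: nom +5.280 → Σnom=5.280; wc +0.205/-0.070 → slack +0.205/-0.070; half-tol=0.138, Σhalf²=0.018906
  +B: nom +32.690 → Σnom=37.970; wc +0.490/-0.440 → slack +0.695/-0.510; half-tol=0.465, Σhalf²=0.235131
  +C: nom +31.200 → Σnom=69.170; wc +0.472/-0.472 → slack +1.167/-0.982; half-tol=0.472, Σhalf²=0.457915
  -D: nom -27.200 → Σnom=41.970; wc +0.130/-0.018 → slack +1.297/-1.000; half-tol=0.074, Σhalf²=0.463391
  -E: nom -47.600 → Σnom=-5.630; wc +0.100/-0.270 → slack +1.397/-1.270; half-tol=0.185, Σhalf²=0.497616
  +F: nom +5.670 → Σnom=0.040; wc +0.036/-0.020 → slack +1.433/-1.290; half-tol=0.028, Σhalf²=0.498400
  -G: nom -34.060 → Σnom=-34.020; wc +0.370/-0.370 → slack +1.803/-1.660; half-tol=0.370, Σhalf²=0.635300
  -H: nom -17.500 → Σnom=-51.520; wc +0.360/-0.360 → slack +2.163/-2.020; half-tol=0.360, Σhalf²=0.764900
  +I: nom +30.200 → Σnom=-21.320; wc +0.250/-0.250 → slack +2.413/-2.270; half-tol=0.250, Σhalf²=0.827400
Nominal = -21.320. Worst-case = [-21.320 - 2.270, -21.320 + 2.413] = [-23.590, -18.907]. RSS = √0.827400 = 0.910.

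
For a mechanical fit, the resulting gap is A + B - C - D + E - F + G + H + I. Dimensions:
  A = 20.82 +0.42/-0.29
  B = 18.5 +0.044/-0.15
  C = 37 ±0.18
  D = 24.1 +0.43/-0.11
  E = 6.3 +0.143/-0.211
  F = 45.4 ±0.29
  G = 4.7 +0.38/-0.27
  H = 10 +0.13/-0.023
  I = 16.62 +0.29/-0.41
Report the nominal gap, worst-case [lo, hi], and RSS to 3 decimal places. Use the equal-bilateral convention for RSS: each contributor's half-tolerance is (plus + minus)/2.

Stack each dimension's contribution:
  +A: nom +20.820 → Σnom=20.820; wc +0.420/-0.290 → slack +0.420/-0.290; half-tol=0.355, Σhalf²=0.126025
  +B: nom +18.500 → Σnom=39.320; wc +0.044/-0.150 → slack +0.464/-0.440; half-tol=0.097, Σhalf²=0.135434
  -C: nom -37.000 → Σnom=2.320; wc +0.180/-0.180 → slack +0.644/-0.620; half-tol=0.180, Σhalf²=0.167834
  -D: nom -24.100 → Σnom=-21.780; wc +0.110/-0.430 → slack +0.754/-1.050; half-tol=0.270, Σhalf²=0.240734
  +E: nom +6.300 → Σnom=-15.480; wc +0.143/-0.211 → slack +0.897/-1.261; half-tol=0.177, Σhalf²=0.272063
  -F: nom -45.400 → Σnom=-60.880; wc +0.290/-0.290 → slack +1.187/-1.551; half-tol=0.290, Σhalf²=0.356163
  +G: nom +4.700 → Σnom=-56.180; wc +0.380/-0.270 → slack +1.567/-1.821; half-tol=0.325, Σhalf²=0.461788
  +H: nom +10.000 → Σnom=-46.180; wc +0.130/-0.023 → slack +1.697/-1.844; half-tol=0.076, Σhalf²=0.467640
  +I: nom +16.620 → Σnom=-29.560; wc +0.290/-0.410 → slack +1.987/-2.254; half-tol=0.350, Σhalf²=0.590140
Nominal = -29.560. Worst-case = [-29.560 - 2.254, -29.560 + 1.987] = [-31.814, -27.573]. RSS = √0.590140 = 0.768.

nominal=-29.560 wc=[-31.814,-27.573] rss=0.768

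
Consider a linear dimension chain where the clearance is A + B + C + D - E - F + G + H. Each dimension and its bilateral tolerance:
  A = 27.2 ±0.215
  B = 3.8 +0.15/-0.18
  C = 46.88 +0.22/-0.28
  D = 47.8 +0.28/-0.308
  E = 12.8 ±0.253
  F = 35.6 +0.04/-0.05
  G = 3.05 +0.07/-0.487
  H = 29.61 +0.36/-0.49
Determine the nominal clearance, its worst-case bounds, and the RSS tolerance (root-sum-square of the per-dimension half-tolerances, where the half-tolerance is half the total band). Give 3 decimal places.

nominal=109.940 wc=[107.687,111.538] rss=0.739

Stack each dimension's contribution:
  +A: nom +27.200 → Σnom=27.200; wc +0.215/-0.215 → slack +0.215/-0.215; half-tol=0.215, Σhalf²=0.046225
  +B: nom +3.800 → Σnom=31.000; wc +0.150/-0.180 → slack +0.365/-0.395; half-tol=0.165, Σhalf²=0.073450
  +C: nom +46.880 → Σnom=77.880; wc +0.220/-0.280 → slack +0.585/-0.675; half-tol=0.250, Σhalf²=0.135950
  +D: nom +47.800 → Σnom=125.680; wc +0.280/-0.308 → slack +0.865/-0.983; half-tol=0.294, Σhalf²=0.222386
  -E: nom -12.800 → Σnom=112.880; wc +0.253/-0.253 → slack +1.118/-1.236; half-tol=0.253, Σhalf²=0.286395
  -F: nom -35.600 → Σnom=77.280; wc +0.050/-0.040 → slack +1.168/-1.276; half-tol=0.045, Σhalf²=0.288420
  +G: nom +3.050 → Σnom=80.330; wc +0.070/-0.487 → slack +1.238/-1.763; half-tol=0.278, Σhalf²=0.365982
  +H: nom +29.610 → Σnom=109.940; wc +0.360/-0.490 → slack +1.598/-2.253; half-tol=0.425, Σhalf²=0.546607
Nominal = 109.940. Worst-case = [109.940 - 2.253, 109.940 + 1.598] = [107.687, 111.538]. RSS = √0.546607 = 0.739.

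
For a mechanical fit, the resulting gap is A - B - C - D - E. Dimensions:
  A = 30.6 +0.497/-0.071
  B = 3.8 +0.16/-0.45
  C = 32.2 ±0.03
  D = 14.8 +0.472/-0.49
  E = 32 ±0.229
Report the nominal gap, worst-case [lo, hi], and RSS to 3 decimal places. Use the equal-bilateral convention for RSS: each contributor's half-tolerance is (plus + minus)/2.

nominal=-52.200 wc=[-53.162,-50.504] rss=0.677

Stack each dimension's contribution:
  +A: nom +30.600 → Σnom=30.600; wc +0.497/-0.071 → slack +0.497/-0.071; half-tol=0.284, Σhalf²=0.080656
  -B: nom -3.800 → Σnom=26.800; wc +0.450/-0.160 → slack +0.947/-0.231; half-tol=0.305, Σhalf²=0.173681
  -C: nom -32.200 → Σnom=-5.400; wc +0.030/-0.030 → slack +0.977/-0.261; half-tol=0.030, Σhalf²=0.174581
  -D: nom -14.800 → Σnom=-20.200; wc +0.490/-0.472 → slack +1.467/-0.733; half-tol=0.481, Σhalf²=0.405942
  -E: nom -32.000 → Σnom=-52.200; wc +0.229/-0.229 → slack +1.696/-0.962; half-tol=0.229, Σhalf²=0.458383
Nominal = -52.200. Worst-case = [-52.200 - 0.962, -52.200 + 1.696] = [-53.162, -50.504]. RSS = √0.458383 = 0.677.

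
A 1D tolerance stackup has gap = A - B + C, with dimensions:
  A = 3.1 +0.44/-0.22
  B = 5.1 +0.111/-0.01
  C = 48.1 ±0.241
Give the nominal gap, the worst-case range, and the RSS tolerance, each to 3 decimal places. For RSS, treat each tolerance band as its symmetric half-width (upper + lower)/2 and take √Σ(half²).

Stack each dimension's contribution:
  +A: nom +3.100 → Σnom=3.100; wc +0.440/-0.220 → slack +0.440/-0.220; half-tol=0.330, Σhalf²=0.108900
  -B: nom -5.100 → Σnom=-2.000; wc +0.010/-0.111 → slack +0.450/-0.331; half-tol=0.060, Σhalf²=0.112560
  +C: nom +48.100 → Σnom=46.100; wc +0.241/-0.241 → slack +0.691/-0.572; half-tol=0.241, Σhalf²=0.170641
Nominal = 46.100. Worst-case = [46.100 - 0.572, 46.100 + 0.691] = [45.528, 46.791]. RSS = √0.170641 = 0.413.

nominal=46.100 wc=[45.528,46.791] rss=0.413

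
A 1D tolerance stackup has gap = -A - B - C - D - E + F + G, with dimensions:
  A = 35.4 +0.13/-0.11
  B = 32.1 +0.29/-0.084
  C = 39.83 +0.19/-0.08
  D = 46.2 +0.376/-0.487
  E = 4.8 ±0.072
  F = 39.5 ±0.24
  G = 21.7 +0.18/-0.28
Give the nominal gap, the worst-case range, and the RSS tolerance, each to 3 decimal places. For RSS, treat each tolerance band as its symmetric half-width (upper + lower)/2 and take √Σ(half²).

Stack each dimension's contribution:
  -A: nom -35.400 → Σnom=-35.400; wc +0.110/-0.130 → slack +0.110/-0.130; half-tol=0.120, Σhalf²=0.014400
  -B: nom -32.100 → Σnom=-67.500; wc +0.084/-0.290 → slack +0.194/-0.420; half-tol=0.187, Σhalf²=0.049369
  -C: nom -39.830 → Σnom=-107.330; wc +0.080/-0.190 → slack +0.274/-0.610; half-tol=0.135, Σhalf²=0.067594
  -D: nom -46.200 → Σnom=-153.530; wc +0.487/-0.376 → slack +0.761/-0.986; half-tol=0.431, Σhalf²=0.253786
  -E: nom -4.800 → Σnom=-158.330; wc +0.072/-0.072 → slack +0.833/-1.058; half-tol=0.072, Σhalf²=0.258970
  +F: nom +39.500 → Σnom=-118.830; wc +0.240/-0.240 → slack +1.073/-1.298; half-tol=0.240, Σhalf²=0.316570
  +G: nom +21.700 → Σnom=-97.130; wc +0.180/-0.280 → slack +1.253/-1.578; half-tol=0.230, Σhalf²=0.369470
Nominal = -97.130. Worst-case = [-97.130 - 1.578, -97.130 + 1.253] = [-98.708, -95.877]. RSS = √0.369470 = 0.608.

nominal=-97.130 wc=[-98.708,-95.877] rss=0.608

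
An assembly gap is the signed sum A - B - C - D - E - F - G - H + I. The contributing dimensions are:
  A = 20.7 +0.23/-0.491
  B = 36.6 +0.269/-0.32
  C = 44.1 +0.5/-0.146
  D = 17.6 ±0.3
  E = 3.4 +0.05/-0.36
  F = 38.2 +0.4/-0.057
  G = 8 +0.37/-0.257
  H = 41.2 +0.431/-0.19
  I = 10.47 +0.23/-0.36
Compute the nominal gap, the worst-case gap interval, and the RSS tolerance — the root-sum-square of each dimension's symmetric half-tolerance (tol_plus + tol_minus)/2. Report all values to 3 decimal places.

nominal=-157.930 wc=[-161.101,-155.840] rss=0.887

Stack each dimension's contribution:
  +A: nom +20.700 → Σnom=20.700; wc +0.230/-0.491 → slack +0.230/-0.491; half-tol=0.360, Σhalf²=0.129960
  -B: nom -36.600 → Σnom=-15.900; wc +0.320/-0.269 → slack +0.550/-0.760; half-tol=0.294, Σhalf²=0.216691
  -C: nom -44.100 → Σnom=-60.000; wc +0.146/-0.500 → slack +0.696/-1.260; half-tol=0.323, Σhalf²=0.321020
  -D: nom -17.600 → Σnom=-77.600; wc +0.300/-0.300 → slack +0.996/-1.560; half-tol=0.300, Σhalf²=0.411019
  -E: nom -3.400 → Σnom=-81.000; wc +0.360/-0.050 → slack +1.356/-1.610; half-tol=0.205, Σhalf²=0.453044
  -F: nom -38.200 → Σnom=-119.200; wc +0.057/-0.400 → slack +1.413/-2.010; half-tol=0.229, Σhalf²=0.505257
  -G: nom -8.000 → Σnom=-127.200; wc +0.257/-0.370 → slack +1.670/-2.380; half-tol=0.314, Σhalf²=0.603539
  -H: nom -41.200 → Σnom=-168.400; wc +0.190/-0.431 → slack +1.860/-2.811; half-tol=0.310, Σhalf²=0.699949
  +I: nom +10.470 → Σnom=-157.930; wc +0.230/-0.360 → slack +2.090/-3.171; half-tol=0.295, Σhalf²=0.786974
Nominal = -157.930. Worst-case = [-157.930 - 3.171, -157.930 + 2.090] = [-161.101, -155.840]. RSS = √0.786974 = 0.887.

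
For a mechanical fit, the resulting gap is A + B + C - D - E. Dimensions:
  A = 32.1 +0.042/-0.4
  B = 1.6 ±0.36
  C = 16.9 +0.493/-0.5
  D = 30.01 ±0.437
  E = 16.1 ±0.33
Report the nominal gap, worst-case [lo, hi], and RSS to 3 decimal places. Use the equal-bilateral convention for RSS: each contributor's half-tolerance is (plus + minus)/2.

Stack each dimension's contribution:
  +A: nom +32.100 → Σnom=32.100; wc +0.042/-0.400 → slack +0.042/-0.400; half-tol=0.221, Σhalf²=0.048841
  +B: nom +1.600 → Σnom=33.700; wc +0.360/-0.360 → slack +0.402/-0.760; half-tol=0.360, Σhalf²=0.178441
  +C: nom +16.900 → Σnom=50.600; wc +0.493/-0.500 → slack +0.895/-1.260; half-tol=0.496, Σhalf²=0.424953
  -D: nom -30.010 → Σnom=20.590; wc +0.437/-0.437 → slack +1.332/-1.697; half-tol=0.437, Σhalf²=0.615922
  -E: nom -16.100 → Σnom=4.490; wc +0.330/-0.330 → slack +1.662/-2.027; half-tol=0.330, Σhalf²=0.724822
Nominal = 4.490. Worst-case = [4.490 - 2.027, 4.490 + 1.662] = [2.463, 6.152]. RSS = √0.724822 = 0.851.

nominal=4.490 wc=[2.463,6.152] rss=0.851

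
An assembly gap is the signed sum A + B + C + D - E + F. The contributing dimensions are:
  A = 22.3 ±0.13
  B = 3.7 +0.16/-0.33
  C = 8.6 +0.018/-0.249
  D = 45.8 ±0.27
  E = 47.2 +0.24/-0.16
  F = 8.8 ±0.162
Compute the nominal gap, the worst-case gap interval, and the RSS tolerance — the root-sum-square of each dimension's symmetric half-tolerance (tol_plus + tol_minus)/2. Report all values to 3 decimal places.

Stack each dimension's contribution:
  +A: nom +22.300 → Σnom=22.300; wc +0.130/-0.130 → slack +0.130/-0.130; half-tol=0.130, Σhalf²=0.016900
  +B: nom +3.700 → Σnom=26.000; wc +0.160/-0.330 → slack +0.290/-0.460; half-tol=0.245, Σhalf²=0.076925
  +C: nom +8.600 → Σnom=34.600; wc +0.018/-0.249 → slack +0.308/-0.709; half-tol=0.134, Σhalf²=0.094747
  +D: nom +45.800 → Σnom=80.400; wc +0.270/-0.270 → slack +0.578/-0.979; half-tol=0.270, Σhalf²=0.167647
  -E: nom -47.200 → Σnom=33.200; wc +0.160/-0.240 → slack +0.738/-1.219; half-tol=0.200, Σhalf²=0.207647
  +F: nom +8.800 → Σnom=42.000; wc +0.162/-0.162 → slack +0.900/-1.381; half-tol=0.162, Σhalf²=0.233891
Nominal = 42.000. Worst-case = [42.000 - 1.381, 42.000 + 0.900] = [40.619, 42.900]. RSS = √0.233891 = 0.484.

nominal=42.000 wc=[40.619,42.900] rss=0.484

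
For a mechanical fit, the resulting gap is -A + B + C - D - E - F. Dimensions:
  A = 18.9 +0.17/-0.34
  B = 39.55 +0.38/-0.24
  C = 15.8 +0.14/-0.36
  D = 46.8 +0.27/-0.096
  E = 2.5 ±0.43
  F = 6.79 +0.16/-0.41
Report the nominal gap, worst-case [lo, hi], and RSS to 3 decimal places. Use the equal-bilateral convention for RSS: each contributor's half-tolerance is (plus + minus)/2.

Stack each dimension's contribution:
  -A: nom -18.900 → Σnom=-18.900; wc +0.340/-0.170 → slack +0.340/-0.170; half-tol=0.255, Σhalf²=0.065025
  +B: nom +39.550 → Σnom=20.650; wc +0.380/-0.240 → slack +0.720/-0.410; half-tol=0.310, Σhalf²=0.161125
  +C: nom +15.800 → Σnom=36.450; wc +0.140/-0.360 → slack +0.860/-0.770; half-tol=0.250, Σhalf²=0.223625
  -D: nom -46.800 → Σnom=-10.350; wc +0.096/-0.270 → slack +0.956/-1.040; half-tol=0.183, Σhalf²=0.257114
  -E: nom -2.500 → Σnom=-12.850; wc +0.430/-0.430 → slack +1.386/-1.470; half-tol=0.430, Σhalf²=0.442014
  -F: nom -6.790 → Σnom=-19.640; wc +0.410/-0.160 → slack +1.796/-1.630; half-tol=0.285, Σhalf²=0.523239
Nominal = -19.640. Worst-case = [-19.640 - 1.630, -19.640 + 1.796] = [-21.270, -17.844]. RSS = √0.523239 = 0.723.

nominal=-19.640 wc=[-21.270,-17.844] rss=0.723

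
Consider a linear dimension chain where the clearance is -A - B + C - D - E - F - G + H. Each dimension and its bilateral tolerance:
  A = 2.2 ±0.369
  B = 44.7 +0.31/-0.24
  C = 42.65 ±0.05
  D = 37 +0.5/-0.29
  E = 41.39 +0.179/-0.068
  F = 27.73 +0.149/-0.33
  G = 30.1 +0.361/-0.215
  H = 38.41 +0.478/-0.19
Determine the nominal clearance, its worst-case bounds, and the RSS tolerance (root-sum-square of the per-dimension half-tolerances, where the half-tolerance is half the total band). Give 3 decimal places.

Stack each dimension's contribution:
  -A: nom -2.200 → Σnom=-2.200; wc +0.369/-0.369 → slack +0.369/-0.369; half-tol=0.369, Σhalf²=0.136161
  -B: nom -44.700 → Σnom=-46.900; wc +0.240/-0.310 → slack +0.609/-0.679; half-tol=0.275, Σhalf²=0.211786
  +C: nom +42.650 → Σnom=-4.250; wc +0.050/-0.050 → slack +0.659/-0.729; half-tol=0.050, Σhalf²=0.214286
  -D: nom -37.000 → Σnom=-41.250; wc +0.290/-0.500 → slack +0.949/-1.229; half-tol=0.395, Σhalf²=0.370311
  -E: nom -41.390 → Σnom=-82.640; wc +0.068/-0.179 → slack +1.017/-1.408; half-tol=0.123, Σhalf²=0.385563
  -F: nom -27.730 → Σnom=-110.370; wc +0.330/-0.149 → slack +1.347/-1.557; half-tol=0.239, Σhalf²=0.442924
  -G: nom -30.100 → Σnom=-140.470; wc +0.215/-0.361 → slack +1.562/-1.918; half-tol=0.288, Σhalf²=0.525868
  +H: nom +38.410 → Σnom=-102.060; wc +0.478/-0.190 → slack +2.040/-2.108; half-tol=0.334, Σhalf²=0.637424
Nominal = -102.060. Worst-case = [-102.060 - 2.108, -102.060 + 2.040] = [-104.168, -100.020]. RSS = √0.637424 = 0.798.

nominal=-102.060 wc=[-104.168,-100.020] rss=0.798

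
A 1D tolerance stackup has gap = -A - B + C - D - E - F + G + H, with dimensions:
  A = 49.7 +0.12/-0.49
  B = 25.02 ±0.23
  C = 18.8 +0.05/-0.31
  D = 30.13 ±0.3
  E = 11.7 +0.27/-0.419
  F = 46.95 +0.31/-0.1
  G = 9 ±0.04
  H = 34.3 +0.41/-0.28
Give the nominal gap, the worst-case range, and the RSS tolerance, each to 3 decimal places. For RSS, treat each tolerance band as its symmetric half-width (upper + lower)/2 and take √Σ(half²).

Stack each dimension's contribution:
  -A: nom -49.700 → Σnom=-49.700; wc +0.490/-0.120 → slack +0.490/-0.120; half-tol=0.305, Σhalf²=0.093025
  -B: nom -25.020 → Σnom=-74.720; wc +0.230/-0.230 → slack +0.720/-0.350; half-tol=0.230, Σhalf²=0.145925
  +C: nom +18.800 → Σnom=-55.920; wc +0.050/-0.310 → slack +0.770/-0.660; half-tol=0.180, Σhalf²=0.178325
  -D: nom -30.130 → Σnom=-86.050; wc +0.300/-0.300 → slack +1.070/-0.960; half-tol=0.300, Σhalf²=0.268325
  -E: nom -11.700 → Σnom=-97.750; wc +0.419/-0.270 → slack +1.489/-1.230; half-tol=0.345, Σhalf²=0.387005
  -F: nom -46.950 → Σnom=-144.700; wc +0.100/-0.310 → slack +1.589/-1.540; half-tol=0.205, Σhalf²=0.429030
  +G: nom +9.000 → Σnom=-135.700; wc +0.040/-0.040 → slack +1.629/-1.580; half-tol=0.040, Σhalf²=0.430630
  +H: nom +34.300 → Σnom=-101.400; wc +0.410/-0.280 → slack +2.039/-1.860; half-tol=0.345, Σhalf²=0.549655
Nominal = -101.400. Worst-case = [-101.400 - 1.860, -101.400 + 2.039] = [-103.260, -99.361]. RSS = √0.549655 = 0.741.

nominal=-101.400 wc=[-103.260,-99.361] rss=0.741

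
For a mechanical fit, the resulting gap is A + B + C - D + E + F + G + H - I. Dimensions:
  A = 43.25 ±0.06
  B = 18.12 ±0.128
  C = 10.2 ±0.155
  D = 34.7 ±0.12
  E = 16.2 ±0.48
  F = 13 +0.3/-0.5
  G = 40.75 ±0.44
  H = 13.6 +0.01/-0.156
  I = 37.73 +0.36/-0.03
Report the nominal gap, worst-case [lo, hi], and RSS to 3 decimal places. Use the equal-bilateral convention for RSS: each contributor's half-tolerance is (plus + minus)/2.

Stack each dimension's contribution:
  +A: nom +43.250 → Σnom=43.250; wc +0.060/-0.060 → slack +0.060/-0.060; half-tol=0.060, Σhalf²=0.003600
  +B: nom +18.120 → Σnom=61.370; wc +0.128/-0.128 → slack +0.188/-0.188; half-tol=0.128, Σhalf²=0.019984
  +C: nom +10.200 → Σnom=71.570; wc +0.155/-0.155 → slack +0.343/-0.343; half-tol=0.155, Σhalf²=0.044009
  -D: nom -34.700 → Σnom=36.870; wc +0.120/-0.120 → slack +0.463/-0.463; half-tol=0.120, Σhalf²=0.058409
  +E: nom +16.200 → Σnom=53.070; wc +0.480/-0.480 → slack +0.943/-0.943; half-tol=0.480, Σhalf²=0.288809
  +F: nom +13.000 → Σnom=66.070; wc +0.300/-0.500 → slack +1.243/-1.443; half-tol=0.400, Σhalf²=0.448809
  +G: nom +40.750 → Σnom=106.820; wc +0.440/-0.440 → slack +1.683/-1.883; half-tol=0.440, Σhalf²=0.642409
  +H: nom +13.600 → Σnom=120.420; wc +0.010/-0.156 → slack +1.693/-2.039; half-tol=0.083, Σhalf²=0.649298
  -I: nom -37.730 → Σnom=82.690; wc +0.030/-0.360 → slack +1.723/-2.399; half-tol=0.195, Σhalf²=0.687323
Nominal = 82.690. Worst-case = [82.690 - 2.399, 82.690 + 1.723] = [80.291, 84.413]. RSS = √0.687323 = 0.829.

nominal=82.690 wc=[80.291,84.413] rss=0.829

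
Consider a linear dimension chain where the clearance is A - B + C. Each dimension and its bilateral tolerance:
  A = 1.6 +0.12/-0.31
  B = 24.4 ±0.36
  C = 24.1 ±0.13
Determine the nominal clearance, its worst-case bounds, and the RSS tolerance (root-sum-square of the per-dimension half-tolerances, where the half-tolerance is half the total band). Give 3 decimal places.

nominal=1.300 wc=[0.500,1.910] rss=0.439

Stack each dimension's contribution:
  +A: nom +1.600 → Σnom=1.600; wc +0.120/-0.310 → slack +0.120/-0.310; half-tol=0.215, Σhalf²=0.046225
  -B: nom -24.400 → Σnom=-22.800; wc +0.360/-0.360 → slack +0.480/-0.670; half-tol=0.360, Σhalf²=0.175825
  +C: nom +24.100 → Σnom=1.300; wc +0.130/-0.130 → slack +0.610/-0.800; half-tol=0.130, Σhalf²=0.192725
Nominal = 1.300. Worst-case = [1.300 - 0.800, 1.300 + 0.610] = [0.500, 1.910]. RSS = √0.192725 = 0.439.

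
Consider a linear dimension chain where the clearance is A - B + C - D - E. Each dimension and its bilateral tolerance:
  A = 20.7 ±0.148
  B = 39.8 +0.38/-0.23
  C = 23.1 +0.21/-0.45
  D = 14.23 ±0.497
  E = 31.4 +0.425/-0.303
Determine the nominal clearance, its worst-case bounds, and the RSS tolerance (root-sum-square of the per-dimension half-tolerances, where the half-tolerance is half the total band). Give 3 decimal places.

nominal=-41.630 wc=[-43.530,-40.242] rss=0.777

Stack each dimension's contribution:
  +A: nom +20.700 → Σnom=20.700; wc +0.148/-0.148 → slack +0.148/-0.148; half-tol=0.148, Σhalf²=0.021904
  -B: nom -39.800 → Σnom=-19.100; wc +0.230/-0.380 → slack +0.378/-0.528; half-tol=0.305, Σhalf²=0.114929
  +C: nom +23.100 → Σnom=4.000; wc +0.210/-0.450 → slack +0.588/-0.978; half-tol=0.330, Σhalf²=0.223829
  -D: nom -14.230 → Σnom=-10.230; wc +0.497/-0.497 → slack +1.085/-1.475; half-tol=0.497, Σhalf²=0.470838
  -E: nom -31.400 → Σnom=-41.630; wc +0.303/-0.425 → slack +1.388/-1.900; half-tol=0.364, Σhalf²=0.603334
Nominal = -41.630. Worst-case = [-41.630 - 1.900, -41.630 + 1.388] = [-43.530, -40.242]. RSS = √0.603334 = 0.777.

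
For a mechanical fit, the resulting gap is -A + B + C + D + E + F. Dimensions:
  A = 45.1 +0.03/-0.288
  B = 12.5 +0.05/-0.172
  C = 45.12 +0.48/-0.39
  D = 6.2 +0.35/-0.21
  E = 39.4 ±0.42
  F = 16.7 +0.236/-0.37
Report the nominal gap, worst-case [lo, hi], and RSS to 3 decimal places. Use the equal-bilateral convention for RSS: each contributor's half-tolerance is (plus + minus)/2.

nominal=74.820 wc=[73.228,76.644] rss=0.757

Stack each dimension's contribution:
  -A: nom -45.100 → Σnom=-45.100; wc +0.288/-0.030 → slack +0.288/-0.030; half-tol=0.159, Σhalf²=0.025281
  +B: nom +12.500 → Σnom=-32.600; wc +0.050/-0.172 → slack +0.338/-0.202; half-tol=0.111, Σhalf²=0.037602
  +C: nom +45.120 → Σnom=12.520; wc +0.480/-0.390 → slack +0.818/-0.592; half-tol=0.435, Σhalf²=0.226827
  +D: nom +6.200 → Σnom=18.720; wc +0.350/-0.210 → slack +1.168/-0.802; half-tol=0.280, Σhalf²=0.305227
  +E: nom +39.400 → Σnom=58.120; wc +0.420/-0.420 → slack +1.588/-1.222; half-tol=0.420, Σhalf²=0.481627
  +F: nom +16.700 → Σnom=74.820; wc +0.236/-0.370 → slack +1.824/-1.592; half-tol=0.303, Σhalf²=0.573436
Nominal = 74.820. Worst-case = [74.820 - 1.592, 74.820 + 1.824] = [73.228, 76.644]. RSS = √0.573436 = 0.757.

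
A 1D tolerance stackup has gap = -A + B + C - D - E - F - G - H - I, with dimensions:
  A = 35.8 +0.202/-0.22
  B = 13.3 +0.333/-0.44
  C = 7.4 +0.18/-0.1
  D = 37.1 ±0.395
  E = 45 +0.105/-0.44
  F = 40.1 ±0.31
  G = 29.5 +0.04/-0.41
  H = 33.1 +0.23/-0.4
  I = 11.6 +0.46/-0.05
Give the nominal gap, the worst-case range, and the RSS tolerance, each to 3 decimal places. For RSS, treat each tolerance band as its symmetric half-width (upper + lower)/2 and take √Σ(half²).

nominal=-211.500 wc=[-213.782,-208.762] rss=0.869

Stack each dimension's contribution:
  -A: nom -35.800 → Σnom=-35.800; wc +0.220/-0.202 → slack +0.220/-0.202; half-tol=0.211, Σhalf²=0.044521
  +B: nom +13.300 → Σnom=-22.500; wc +0.333/-0.440 → slack +0.553/-0.642; half-tol=0.387, Σhalf²=0.193903
  +C: nom +7.400 → Σnom=-15.100; wc +0.180/-0.100 → slack +0.733/-0.742; half-tol=0.140, Σhalf²=0.213503
  -D: nom -37.100 → Σnom=-52.200; wc +0.395/-0.395 → slack +1.128/-1.137; half-tol=0.395, Σhalf²=0.369528
  -E: nom -45.000 → Σnom=-97.200; wc +0.440/-0.105 → slack +1.568/-1.242; half-tol=0.273, Σhalf²=0.443785
  -F: nom -40.100 → Σnom=-137.300; wc +0.310/-0.310 → slack +1.878/-1.552; half-tol=0.310, Σhalf²=0.539884
  -G: nom -29.500 → Σnom=-166.800; wc +0.410/-0.040 → slack +2.288/-1.592; half-tol=0.225, Σhalf²=0.590510
  -H: nom -33.100 → Σnom=-199.900; wc +0.400/-0.230 → slack +2.688/-1.822; half-tol=0.315, Σhalf²=0.689735
  -I: nom -11.600 → Σnom=-211.500; wc +0.050/-0.460 → slack +2.738/-2.282; half-tol=0.255, Σhalf²=0.754760
Nominal = -211.500. Worst-case = [-211.500 - 2.282, -211.500 + 2.738] = [-213.782, -208.762]. RSS = √0.754760 = 0.869.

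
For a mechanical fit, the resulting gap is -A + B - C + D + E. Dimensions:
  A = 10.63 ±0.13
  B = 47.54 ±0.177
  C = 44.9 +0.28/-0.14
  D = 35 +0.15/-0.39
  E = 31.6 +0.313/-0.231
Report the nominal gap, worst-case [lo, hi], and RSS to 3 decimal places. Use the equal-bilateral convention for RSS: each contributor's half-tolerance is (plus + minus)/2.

Stack each dimension's contribution:
  -A: nom -10.630 → Σnom=-10.630; wc +0.130/-0.130 → slack +0.130/-0.130; half-tol=0.130, Σhalf²=0.016900
  +B: nom +47.540 → Σnom=36.910; wc +0.177/-0.177 → slack +0.307/-0.307; half-tol=0.177, Σhalf²=0.048229
  -C: nom -44.900 → Σnom=-7.990; wc +0.140/-0.280 → slack +0.447/-0.587; half-tol=0.210, Σhalf²=0.092329
  +D: nom +35.000 → Σnom=27.010; wc +0.150/-0.390 → slack +0.597/-0.977; half-tol=0.270, Σhalf²=0.165229
  +E: nom +31.600 → Σnom=58.610; wc +0.313/-0.231 → slack +0.910/-1.208; half-tol=0.272, Σhalf²=0.239213
Nominal = 58.610. Worst-case = [58.610 - 1.208, 58.610 + 0.910] = [57.402, 59.520]. RSS = √0.239213 = 0.489.

nominal=58.610 wc=[57.402,59.520] rss=0.489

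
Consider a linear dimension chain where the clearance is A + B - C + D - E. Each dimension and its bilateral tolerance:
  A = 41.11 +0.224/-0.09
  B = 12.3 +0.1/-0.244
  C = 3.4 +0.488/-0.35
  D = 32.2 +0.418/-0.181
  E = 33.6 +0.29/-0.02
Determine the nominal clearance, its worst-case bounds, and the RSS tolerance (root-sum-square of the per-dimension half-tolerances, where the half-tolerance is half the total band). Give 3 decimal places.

Stack each dimension's contribution:
  +A: nom +41.110 → Σnom=41.110; wc +0.224/-0.090 → slack +0.224/-0.090; half-tol=0.157, Σhalf²=0.024649
  +B: nom +12.300 → Σnom=53.410; wc +0.100/-0.244 → slack +0.324/-0.334; half-tol=0.172, Σhalf²=0.054233
  -C: nom -3.400 → Σnom=50.010; wc +0.350/-0.488 → slack +0.674/-0.822; half-tol=0.419, Σhalf²=0.229794
  +D: nom +32.200 → Σnom=82.210; wc +0.418/-0.181 → slack +1.092/-1.003; half-tol=0.299, Σhalf²=0.319494
  -E: nom -33.600 → Σnom=48.610; wc +0.020/-0.290 → slack +1.112/-1.293; half-tol=0.155, Σhalf²=0.343519
Nominal = 48.610. Worst-case = [48.610 - 1.293, 48.610 + 1.112] = [47.317, 49.722]. RSS = √0.343519 = 0.586.

nominal=48.610 wc=[47.317,49.722] rss=0.586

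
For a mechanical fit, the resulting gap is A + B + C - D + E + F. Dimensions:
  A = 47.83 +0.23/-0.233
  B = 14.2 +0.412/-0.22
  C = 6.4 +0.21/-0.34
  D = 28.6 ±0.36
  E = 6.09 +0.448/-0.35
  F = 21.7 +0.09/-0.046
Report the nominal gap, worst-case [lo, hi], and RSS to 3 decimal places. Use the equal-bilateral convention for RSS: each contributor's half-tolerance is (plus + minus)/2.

nominal=67.620 wc=[66.071,69.370] rss=0.723

Stack each dimension's contribution:
  +A: nom +47.830 → Σnom=47.830; wc +0.230/-0.233 → slack +0.230/-0.233; half-tol=0.232, Σhalf²=0.053592
  +B: nom +14.200 → Σnom=62.030; wc +0.412/-0.220 → slack +0.642/-0.453; half-tol=0.316, Σhalf²=0.153448
  +C: nom +6.400 → Σnom=68.430; wc +0.210/-0.340 → slack +0.852/-0.793; half-tol=0.275, Σhalf²=0.229073
  -D: nom -28.600 → Σnom=39.830; wc +0.360/-0.360 → slack +1.212/-1.153; half-tol=0.360, Σhalf²=0.358673
  +E: nom +6.090 → Σnom=45.920; wc +0.448/-0.350 → slack +1.660/-1.503; half-tol=0.399, Σhalf²=0.517874
  +F: nom +21.700 → Σnom=67.620; wc +0.090/-0.046 → slack +1.750/-1.549; half-tol=0.068, Σhalf²=0.522498
Nominal = 67.620. Worst-case = [67.620 - 1.549, 67.620 + 1.750] = [66.071, 69.370]. RSS = √0.522498 = 0.723.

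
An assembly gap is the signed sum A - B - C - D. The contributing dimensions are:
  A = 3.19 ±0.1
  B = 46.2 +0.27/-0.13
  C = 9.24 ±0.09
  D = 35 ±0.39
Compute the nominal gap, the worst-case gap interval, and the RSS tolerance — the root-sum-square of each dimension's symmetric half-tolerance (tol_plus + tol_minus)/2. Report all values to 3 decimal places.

nominal=-87.250 wc=[-88.100,-86.540] rss=0.458

Stack each dimension's contribution:
  +A: nom +3.190 → Σnom=3.190; wc +0.100/-0.100 → slack +0.100/-0.100; half-tol=0.100, Σhalf²=0.010000
  -B: nom -46.200 → Σnom=-43.010; wc +0.130/-0.270 → slack +0.230/-0.370; half-tol=0.200, Σhalf²=0.050000
  -C: nom -9.240 → Σnom=-52.250; wc +0.090/-0.090 → slack +0.320/-0.460; half-tol=0.090, Σhalf²=0.058100
  -D: nom -35.000 → Σnom=-87.250; wc +0.390/-0.390 → slack +0.710/-0.850; half-tol=0.390, Σhalf²=0.210200
Nominal = -87.250. Worst-case = [-87.250 - 0.850, -87.250 + 0.710] = [-88.100, -86.540]. RSS = √0.210200 = 0.458.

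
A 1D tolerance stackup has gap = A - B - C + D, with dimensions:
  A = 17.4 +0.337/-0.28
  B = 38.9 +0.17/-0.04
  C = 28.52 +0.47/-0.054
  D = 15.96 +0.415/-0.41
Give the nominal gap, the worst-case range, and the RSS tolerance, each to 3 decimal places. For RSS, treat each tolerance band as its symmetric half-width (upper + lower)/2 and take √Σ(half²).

Stack each dimension's contribution:
  +A: nom +17.400 → Σnom=17.400; wc +0.337/-0.280 → slack +0.337/-0.280; half-tol=0.308, Σhalf²=0.095172
  -B: nom -38.900 → Σnom=-21.500; wc +0.040/-0.170 → slack +0.377/-0.450; half-tol=0.105, Σhalf²=0.106197
  -C: nom -28.520 → Σnom=-50.020; wc +0.054/-0.470 → slack +0.431/-0.920; half-tol=0.262, Σhalf²=0.174841
  +D: nom +15.960 → Σnom=-34.060; wc +0.415/-0.410 → slack +0.846/-1.330; half-tol=0.412, Σhalf²=0.344997
Nominal = -34.060. Worst-case = [-34.060 - 1.330, -34.060 + 0.846] = [-35.390, -33.214]. RSS = √0.344997 = 0.587.

nominal=-34.060 wc=[-35.390,-33.214] rss=0.587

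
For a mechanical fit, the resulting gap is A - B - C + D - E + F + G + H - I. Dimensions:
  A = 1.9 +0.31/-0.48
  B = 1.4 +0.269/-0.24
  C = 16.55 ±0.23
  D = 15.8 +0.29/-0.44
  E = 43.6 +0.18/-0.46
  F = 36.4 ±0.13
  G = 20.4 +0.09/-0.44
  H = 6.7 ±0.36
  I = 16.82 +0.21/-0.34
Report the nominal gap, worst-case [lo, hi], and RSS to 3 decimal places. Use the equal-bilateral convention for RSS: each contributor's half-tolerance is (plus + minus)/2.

Stack each dimension's contribution:
  +A: nom +1.900 → Σnom=1.900; wc +0.310/-0.480 → slack +0.310/-0.480; half-tol=0.395, Σhalf²=0.156025
  -B: nom -1.400 → Σnom=0.500; wc +0.240/-0.269 → slack +0.550/-0.749; half-tol=0.255, Σhalf²=0.220795
  -C: nom -16.550 → Σnom=-16.050; wc +0.230/-0.230 → slack +0.780/-0.979; half-tol=0.230, Σhalf²=0.273695
  +D: nom +15.800 → Σnom=-0.250; wc +0.290/-0.440 → slack +1.070/-1.419; half-tol=0.365, Σhalf²=0.406920
  -E: nom -43.600 → Σnom=-43.850; wc +0.460/-0.180 → slack +1.530/-1.599; half-tol=0.320, Σhalf²=0.509320
  +F: nom +36.400 → Σnom=-7.450; wc +0.130/-0.130 → slack +1.660/-1.729; half-tol=0.130, Σhalf²=0.526220
  +G: nom +20.400 → Σnom=12.950; wc +0.090/-0.440 → slack +1.750/-2.169; half-tol=0.265, Σhalf²=0.596445
  +H: nom +6.700 → Σnom=19.650; wc +0.360/-0.360 → slack +2.110/-2.529; half-tol=0.360, Σhalf²=0.726045
  -I: nom -16.820 → Σnom=2.830; wc +0.340/-0.210 → slack +2.450/-2.739; half-tol=0.275, Σhalf²=0.801670
Nominal = 2.830. Worst-case = [2.830 - 2.739, 2.830 + 2.450] = [0.091, 5.280]. RSS = √0.801670 = 0.895.

nominal=2.830 wc=[0.091,5.280] rss=0.895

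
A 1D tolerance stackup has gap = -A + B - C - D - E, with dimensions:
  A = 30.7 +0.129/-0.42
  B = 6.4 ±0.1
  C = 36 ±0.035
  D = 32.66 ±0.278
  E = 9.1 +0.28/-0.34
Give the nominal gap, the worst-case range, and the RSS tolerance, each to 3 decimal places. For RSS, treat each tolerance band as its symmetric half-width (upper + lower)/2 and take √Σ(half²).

Stack each dimension's contribution:
  -A: nom -30.700 → Σnom=-30.700; wc +0.420/-0.129 → slack +0.420/-0.129; half-tol=0.274, Σhalf²=0.075350
  +B: nom +6.400 → Σnom=-24.300; wc +0.100/-0.100 → slack +0.520/-0.229; half-tol=0.100, Σhalf²=0.085350
  -C: nom -36.000 → Σnom=-60.300; wc +0.035/-0.035 → slack +0.555/-0.264; half-tol=0.035, Σhalf²=0.086575
  -D: nom -32.660 → Σnom=-92.960; wc +0.278/-0.278 → slack +0.833/-0.542; half-tol=0.278, Σhalf²=0.163859
  -E: nom -9.100 → Σnom=-102.060; wc +0.340/-0.280 → slack +1.173/-0.822; half-tol=0.310, Σhalf²=0.259959
Nominal = -102.060. Worst-case = [-102.060 - 0.822, -102.060 + 1.173] = [-102.882, -100.887]. RSS = √0.259959 = 0.510.

nominal=-102.060 wc=[-102.882,-100.887] rss=0.510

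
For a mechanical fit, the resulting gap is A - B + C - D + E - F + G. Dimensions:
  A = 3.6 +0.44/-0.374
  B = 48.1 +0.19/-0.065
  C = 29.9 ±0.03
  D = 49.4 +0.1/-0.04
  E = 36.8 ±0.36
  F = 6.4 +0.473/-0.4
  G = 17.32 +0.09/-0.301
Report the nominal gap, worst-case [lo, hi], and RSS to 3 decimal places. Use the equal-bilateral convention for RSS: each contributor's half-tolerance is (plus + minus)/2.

Stack each dimension's contribution:
  +A: nom +3.600 → Σnom=3.600; wc +0.440/-0.374 → slack +0.440/-0.374; half-tol=0.407, Σhalf²=0.165649
  -B: nom -48.100 → Σnom=-44.500; wc +0.065/-0.190 → slack +0.505/-0.564; half-tol=0.128, Σhalf²=0.181905
  +C: nom +29.900 → Σnom=-14.600; wc +0.030/-0.030 → slack +0.535/-0.594; half-tol=0.030, Σhalf²=0.182805
  -D: nom -49.400 → Σnom=-64.000; wc +0.040/-0.100 → slack +0.575/-0.694; half-tol=0.070, Σhalf²=0.187705
  +E: nom +36.800 → Σnom=-27.200; wc +0.360/-0.360 → slack +0.935/-1.054; half-tol=0.360, Σhalf²=0.317305
  -F: nom -6.400 → Σnom=-33.600; wc +0.400/-0.473 → slack +1.335/-1.527; half-tol=0.436, Σhalf²=0.507837
  +G: nom +17.320 → Σnom=-16.280; wc +0.090/-0.301 → slack +1.425/-1.828; half-tol=0.196, Σhalf²=0.546058
Nominal = -16.280. Worst-case = [-16.280 - 1.828, -16.280 + 1.425] = [-18.108, -14.855]. RSS = √0.546058 = 0.739.

nominal=-16.280 wc=[-18.108,-14.855] rss=0.739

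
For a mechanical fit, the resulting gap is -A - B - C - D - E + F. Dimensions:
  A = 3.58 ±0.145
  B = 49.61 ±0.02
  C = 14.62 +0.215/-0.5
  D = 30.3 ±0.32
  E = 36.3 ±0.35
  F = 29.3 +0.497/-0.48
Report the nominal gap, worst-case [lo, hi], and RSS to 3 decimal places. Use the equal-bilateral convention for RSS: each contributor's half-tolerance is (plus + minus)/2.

Stack each dimension's contribution:
  -A: nom -3.580 → Σnom=-3.580; wc +0.145/-0.145 → slack +0.145/-0.145; half-tol=0.145, Σhalf²=0.021025
  -B: nom -49.610 → Σnom=-53.190; wc +0.020/-0.020 → slack +0.165/-0.165; half-tol=0.020, Σhalf²=0.021425
  -C: nom -14.620 → Σnom=-67.810; wc +0.500/-0.215 → slack +0.665/-0.380; half-tol=0.357, Σhalf²=0.149231
  -D: nom -30.300 → Σnom=-98.110; wc +0.320/-0.320 → slack +0.985/-0.700; half-tol=0.320, Σhalf²=0.251631
  -E: nom -36.300 → Σnom=-134.410; wc +0.350/-0.350 → slack +1.335/-1.050; half-tol=0.350, Σhalf²=0.374131
  +F: nom +29.300 → Σnom=-105.110; wc +0.497/-0.480 → slack +1.832/-1.530; half-tol=0.488, Σhalf²=0.612764
Nominal = -105.110. Worst-case = [-105.110 - 1.530, -105.110 + 1.832] = [-106.640, -103.278]. RSS = √0.612764 = 0.783.

nominal=-105.110 wc=[-106.640,-103.278] rss=0.783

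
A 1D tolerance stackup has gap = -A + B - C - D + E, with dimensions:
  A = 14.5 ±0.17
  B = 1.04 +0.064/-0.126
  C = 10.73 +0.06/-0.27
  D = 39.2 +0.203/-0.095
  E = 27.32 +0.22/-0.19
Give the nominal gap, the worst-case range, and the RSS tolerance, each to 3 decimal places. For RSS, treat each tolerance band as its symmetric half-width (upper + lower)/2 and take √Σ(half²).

nominal=-36.070 wc=[-36.819,-35.251] rss=0.360

Stack each dimension's contribution:
  -A: nom -14.500 → Σnom=-14.500; wc +0.170/-0.170 → slack +0.170/-0.170; half-tol=0.170, Σhalf²=0.028900
  +B: nom +1.040 → Σnom=-13.460; wc +0.064/-0.126 → slack +0.234/-0.296; half-tol=0.095, Σhalf²=0.037925
  -C: nom -10.730 → Σnom=-24.190; wc +0.270/-0.060 → slack +0.504/-0.356; half-tol=0.165, Σhalf²=0.065150
  -D: nom -39.200 → Σnom=-63.390; wc +0.095/-0.203 → slack +0.599/-0.559; half-tol=0.149, Σhalf²=0.087351
  +E: nom +27.320 → Σnom=-36.070; wc +0.220/-0.190 → slack +0.819/-0.749; half-tol=0.205, Σhalf²=0.129376
Nominal = -36.070. Worst-case = [-36.070 - 0.749, -36.070 + 0.819] = [-36.819, -35.251]. RSS = √0.129376 = 0.360.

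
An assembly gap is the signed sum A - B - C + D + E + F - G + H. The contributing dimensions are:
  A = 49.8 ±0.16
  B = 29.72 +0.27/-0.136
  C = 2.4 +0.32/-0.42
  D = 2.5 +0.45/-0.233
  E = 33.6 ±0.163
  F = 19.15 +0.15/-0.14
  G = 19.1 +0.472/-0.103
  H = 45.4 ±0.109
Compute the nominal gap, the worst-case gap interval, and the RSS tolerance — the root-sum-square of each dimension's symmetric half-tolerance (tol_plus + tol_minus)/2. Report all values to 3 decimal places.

nominal=99.230 wc=[97.363,100.921] rss=0.680

Stack each dimension's contribution:
  +A: nom +49.800 → Σnom=49.800; wc +0.160/-0.160 → slack +0.160/-0.160; half-tol=0.160, Σhalf²=0.025600
  -B: nom -29.720 → Σnom=20.080; wc +0.136/-0.270 → slack +0.296/-0.430; half-tol=0.203, Σhalf²=0.066809
  -C: nom -2.400 → Σnom=17.680; wc +0.420/-0.320 → slack +0.716/-0.750; half-tol=0.370, Σhalf²=0.203709
  +D: nom +2.500 → Σnom=20.180; wc +0.450/-0.233 → slack +1.166/-0.983; half-tol=0.342, Σhalf²=0.320331
  +E: nom +33.600 → Σnom=53.780; wc +0.163/-0.163 → slack +1.329/-1.146; half-tol=0.163, Σhalf²=0.346900
  +F: nom +19.150 → Σnom=72.930; wc +0.150/-0.140 → slack +1.479/-1.286; half-tol=0.145, Σhalf²=0.367925
  -G: nom -19.100 → Σnom=53.830; wc +0.103/-0.472 → slack +1.582/-1.758; half-tol=0.287, Σhalf²=0.450582
  +H: nom +45.400 → Σnom=99.230; wc +0.109/-0.109 → slack +1.691/-1.867; half-tol=0.109, Σhalf²=0.462462
Nominal = 99.230. Worst-case = [99.230 - 1.867, 99.230 + 1.691] = [97.363, 100.921]. RSS = √0.462462 = 0.680.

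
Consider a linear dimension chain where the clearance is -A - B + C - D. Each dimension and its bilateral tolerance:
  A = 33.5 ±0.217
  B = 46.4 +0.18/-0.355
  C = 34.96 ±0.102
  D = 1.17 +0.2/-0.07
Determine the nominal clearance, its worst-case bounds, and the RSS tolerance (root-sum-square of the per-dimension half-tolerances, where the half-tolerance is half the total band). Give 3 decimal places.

nominal=-46.110 wc=[-46.809,-45.366] rss=0.384

Stack each dimension's contribution:
  -A: nom -33.500 → Σnom=-33.500; wc +0.217/-0.217 → slack +0.217/-0.217; half-tol=0.217, Σhalf²=0.047089
  -B: nom -46.400 → Σnom=-79.900; wc +0.355/-0.180 → slack +0.572/-0.397; half-tol=0.267, Σhalf²=0.118645
  +C: nom +34.960 → Σnom=-44.940; wc +0.102/-0.102 → slack +0.674/-0.499; half-tol=0.102, Σhalf²=0.129049
  -D: nom -1.170 → Σnom=-46.110; wc +0.070/-0.200 → slack +0.744/-0.699; half-tol=0.135, Σhalf²=0.147274
Nominal = -46.110. Worst-case = [-46.110 - 0.699, -46.110 + 0.744] = [-46.809, -45.366]. RSS = √0.147274 = 0.384.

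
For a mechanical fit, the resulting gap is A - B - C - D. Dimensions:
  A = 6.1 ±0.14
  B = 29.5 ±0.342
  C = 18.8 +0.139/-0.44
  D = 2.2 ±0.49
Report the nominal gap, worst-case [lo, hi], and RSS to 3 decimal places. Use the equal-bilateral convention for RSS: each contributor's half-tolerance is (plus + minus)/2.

nominal=-44.400 wc=[-45.511,-42.988] rss=0.679

Stack each dimension's contribution:
  +A: nom +6.100 → Σnom=6.100; wc +0.140/-0.140 → slack +0.140/-0.140; half-tol=0.140, Σhalf²=0.019600
  -B: nom -29.500 → Σnom=-23.400; wc +0.342/-0.342 → slack +0.482/-0.482; half-tol=0.342, Σhalf²=0.136564
  -C: nom -18.800 → Σnom=-42.200; wc +0.440/-0.139 → slack +0.922/-0.621; half-tol=0.289, Σhalf²=0.220374
  -D: nom -2.200 → Σnom=-44.400; wc +0.490/-0.490 → slack +1.412/-1.111; half-tol=0.490, Σhalf²=0.460474
Nominal = -44.400. Worst-case = [-44.400 - 1.111, -44.400 + 1.412] = [-45.511, -42.988]. RSS = √0.460474 = 0.679.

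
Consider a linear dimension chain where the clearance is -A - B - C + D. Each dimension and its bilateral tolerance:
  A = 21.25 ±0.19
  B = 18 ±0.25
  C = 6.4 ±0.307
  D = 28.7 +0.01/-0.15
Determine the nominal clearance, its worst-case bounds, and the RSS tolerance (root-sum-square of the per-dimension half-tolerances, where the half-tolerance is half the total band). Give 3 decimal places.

nominal=-16.950 wc=[-17.847,-16.193] rss=0.446

Stack each dimension's contribution:
  -A: nom -21.250 → Σnom=-21.250; wc +0.190/-0.190 → slack +0.190/-0.190; half-tol=0.190, Σhalf²=0.036100
  -B: nom -18.000 → Σnom=-39.250; wc +0.250/-0.250 → slack +0.440/-0.440; half-tol=0.250, Σhalf²=0.098600
  -C: nom -6.400 → Σnom=-45.650; wc +0.307/-0.307 → slack +0.747/-0.747; half-tol=0.307, Σhalf²=0.192849
  +D: nom +28.700 → Σnom=-16.950; wc +0.010/-0.150 → slack +0.757/-0.897; half-tol=0.080, Σhalf²=0.199249
Nominal = -16.950. Worst-case = [-16.950 - 0.897, -16.950 + 0.757] = [-17.847, -16.193]. RSS = √0.199249 = 0.446.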